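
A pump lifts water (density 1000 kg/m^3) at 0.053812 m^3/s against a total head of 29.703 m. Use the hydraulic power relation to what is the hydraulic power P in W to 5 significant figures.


Approach: apply the hydraulic power relation, P = rho*g*Q*H.
P = 1000 * 9.81 * 0.053812 * 29.703 = 15680 W
Therefore the hydraulic power P = 15680 W.


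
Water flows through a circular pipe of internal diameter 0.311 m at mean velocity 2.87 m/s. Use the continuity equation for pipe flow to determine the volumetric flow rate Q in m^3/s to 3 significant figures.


Approach: apply the continuity equation for pipe flow, Q = A * v with A = pi*(D/2)^2.
A = pi*(0.311/2)^2 = 0.075964 m^2
Q = 0.075964 * 2.87 = 0.218 m^3/s
Therefore the volumetric flow rate Q = 0.218 m^3/s.


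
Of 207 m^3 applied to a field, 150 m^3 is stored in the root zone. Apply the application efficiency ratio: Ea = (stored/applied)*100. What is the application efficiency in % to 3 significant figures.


Ea = (150/207)*100 = 72.5 %
Therefore the application efficiency = 72.5 %.


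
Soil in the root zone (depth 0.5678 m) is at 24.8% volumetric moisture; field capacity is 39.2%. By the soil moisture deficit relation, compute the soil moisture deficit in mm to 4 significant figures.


Approach: apply the soil moisture deficit relation, SMD = (FC - theta)/100 * depth * 1000.
SMD = (39.2 - 24.8)/100 * 0.5678 * 1000 = 81.76 mm
Therefore the soil moisture deficit = 81.76 mm.


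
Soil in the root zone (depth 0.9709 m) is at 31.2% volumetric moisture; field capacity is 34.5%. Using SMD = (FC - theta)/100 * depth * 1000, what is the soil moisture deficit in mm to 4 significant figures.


SMD = (34.5 - 31.2)/100 * 0.9709 * 1000 = 32.04 mm
Therefore the soil moisture deficit = 32.04 mm.


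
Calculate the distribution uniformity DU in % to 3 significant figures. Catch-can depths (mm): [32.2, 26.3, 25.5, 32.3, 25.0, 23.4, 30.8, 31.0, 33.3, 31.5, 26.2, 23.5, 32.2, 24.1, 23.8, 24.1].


Approach: apply the low-quarter distribution uniformity, DU = (mean of lowest quarter of readings / overall mean)*100.
sorted lowest 4 of 16: [23.4, 23.5, 23.8, 24.1] -> mean = 23.700 mm
overall mean = 27.825 mm
DU = (23.700/27.825)*100 = 85.2 %
Therefore the distribution uniformity DU = 85.2 %.


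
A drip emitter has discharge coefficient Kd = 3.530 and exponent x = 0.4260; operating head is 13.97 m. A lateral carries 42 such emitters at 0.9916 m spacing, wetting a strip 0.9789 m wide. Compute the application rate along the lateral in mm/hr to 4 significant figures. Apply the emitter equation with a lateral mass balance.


Approach: apply the emitter equation with a lateral mass balance, q = Kd*h^x; Q = n*q; rate = Q/(n*spacing*width).
Step 1 — single emitter flow (q = Kd*h^x):
  q = 3.530 * 13.97^0.4260 = 10.8550 L/hr
Step 2 — total lateral flow: Q = 42 * 10.8550 = 455.908 L/hr
Step 3 — wetted area: A = 42 * 0.9916 * 0.9789 = 40.7684 m^2
Step 4 — application rate: Q/A = 455.908/40.7684 = 11.18 mm/hr
Therefore the application rate along the lateral = 11.18 mm/hr.


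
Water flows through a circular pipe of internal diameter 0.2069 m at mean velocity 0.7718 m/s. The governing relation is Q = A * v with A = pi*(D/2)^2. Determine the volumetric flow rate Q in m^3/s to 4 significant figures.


A = pi*(0.2069/2)^2 = 0.0336210 m^2
Q = 0.0336210 * 0.7718 = 0.02595 m^3/s
Therefore the volumetric flow rate Q = 0.02595 m^3/s.


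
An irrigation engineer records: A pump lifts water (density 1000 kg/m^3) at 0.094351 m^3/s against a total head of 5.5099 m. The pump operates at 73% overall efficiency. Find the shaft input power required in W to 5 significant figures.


Approach: apply hydraulic power then efficiency conversion, P = rho*g*Q*H; P_in = P/eta.
Step 1 — hydraulic power (P = rho*g*Q*H):
  P = 1000 * 9.81 * 0.094351 * 5.5099 = 5099.871 W
Step 2 — input power: P_in = P/eta = 5099.871 / 0.73 = 6986.1 W
Therefore the shaft input power required = 6986.1 W.


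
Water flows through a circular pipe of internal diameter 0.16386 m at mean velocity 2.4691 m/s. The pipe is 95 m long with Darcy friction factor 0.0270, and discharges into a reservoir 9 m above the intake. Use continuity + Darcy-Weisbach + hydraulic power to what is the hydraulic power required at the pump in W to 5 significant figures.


Approach: apply continuity + Darcy-Weisbach + hydraulic power, Q = A*v; hf = f*(L/D)*(v^2/(2g)); H = static + hf; P = rho*g*Q*H.
Step 1 — flow rate (continuity, Q = A*v):
  A = pi*(0.16386/2)^2 = 0.02108802 m^2
  Q = 0.02108802 * 2.4691 = 0.05206843 m^3/s
Step 2 — friction head loss (Darcy-Weisbach):
  hf = 0.0270 * (95/0.16386) * (2.4691^2 / (2*9.81))
  hf = 4.863991 m
Step 3 — total head: H = 9 + 4.863991 = 13.86399 m
Step 4 — hydraulic power (P = rho*g*Q*H):
  P = 1000 * 9.81 * 0.05206843 * 13.86399 = 7081.6 W
Therefore the hydraulic power required at the pump = 7081.6 W.


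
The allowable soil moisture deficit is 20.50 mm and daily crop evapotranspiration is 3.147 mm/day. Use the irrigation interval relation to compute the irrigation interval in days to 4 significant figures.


Approach: apply the irrigation interval relation, interval = SMD / ETc.
interval = 20.50 / 3.147 = 6.514 days
Therefore the irrigation interval = 6.514 days.


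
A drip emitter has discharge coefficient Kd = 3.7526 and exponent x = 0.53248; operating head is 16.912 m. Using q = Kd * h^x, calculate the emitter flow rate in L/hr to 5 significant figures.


q = 3.7526 * 16.912^0.53248 = 16.917 L/hr
Therefore the emitter flow rate = 16.917 L/hr.


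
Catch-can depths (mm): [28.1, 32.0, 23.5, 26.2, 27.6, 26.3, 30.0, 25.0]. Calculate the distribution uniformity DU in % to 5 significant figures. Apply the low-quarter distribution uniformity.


Approach: apply the low-quarter distribution uniformity, DU = (mean of lowest quarter of readings / overall mean)*100.
sorted lowest 2 of 8: [23.5, 25.0] -> mean = 24.25000 mm
overall mean = 27.33750 mm
DU = (24.25000/27.33750)*100 = 88.706 %
Therefore the distribution uniformity DU = 88.706 %.


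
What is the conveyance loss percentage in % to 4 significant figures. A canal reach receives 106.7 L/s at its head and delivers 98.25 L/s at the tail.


Approach: apply the conveyance loss ratio, loss% = ((Q_head - Q_tail)/Q_head)*100.
loss = ((106.7 - 98.25)/106.7)*100 = 7.919 %
Therefore the conveyance loss percentage = 7.919 %.


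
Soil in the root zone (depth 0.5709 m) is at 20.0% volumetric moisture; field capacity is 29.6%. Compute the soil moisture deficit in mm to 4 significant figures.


Approach: apply the soil moisture deficit relation, SMD = (FC - theta)/100 * depth * 1000.
SMD = (29.6 - 20.0)/100 * 0.5709 * 1000 = 54.81 mm
Therefore the soil moisture deficit = 54.81 mm.


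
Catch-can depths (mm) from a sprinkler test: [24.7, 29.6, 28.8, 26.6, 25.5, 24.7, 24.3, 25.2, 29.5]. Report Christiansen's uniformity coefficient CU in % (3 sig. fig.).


Approach: apply Christiansen's uniformity coefficient, CU = (1 - mean_abs_deviation/mean)*100.
mean = 26.544 mm
mean |d_i - mean| = 1.8494 mm
CU = (1 - 1.8494/26.544)*100 = 93.0 %
Therefore Christiansen's uniformity coefficient CU = 93.0 %.


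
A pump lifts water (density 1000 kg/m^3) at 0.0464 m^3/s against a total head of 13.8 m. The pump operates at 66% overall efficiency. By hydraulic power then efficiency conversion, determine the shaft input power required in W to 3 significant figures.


Approach: apply hydraulic power then efficiency conversion, P = rho*g*Q*H; P_in = P/eta.
Step 1 — hydraulic power (P = rho*g*Q*H):
  P = 1000 * 9.81 * 0.0464 * 13.8 = 6281.5 W
Step 2 — input power: P_in = P/eta = 6281.5 / 0.66 = 9520 W
Therefore the shaft input power required = 9520 W.


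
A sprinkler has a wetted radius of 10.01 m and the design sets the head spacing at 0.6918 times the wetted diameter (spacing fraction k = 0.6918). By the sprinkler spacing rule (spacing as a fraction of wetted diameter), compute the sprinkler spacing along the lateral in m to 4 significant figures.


Approach: apply the sprinkler spacing rule (spacing as a fraction of wetted diameter), S = k*(2*R).
S = 0.6918 * (2 * 10.01) = 13.85 m
Therefore the sprinkler spacing along the lateral = 13.85 m.


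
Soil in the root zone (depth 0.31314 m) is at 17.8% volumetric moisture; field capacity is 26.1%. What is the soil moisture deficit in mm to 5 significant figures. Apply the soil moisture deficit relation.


Approach: apply the soil moisture deficit relation, SMD = (FC - theta)/100 * depth * 1000.
SMD = (26.1 - 17.8)/100 * 0.31314 * 1000 = 25.991 mm
Therefore the soil moisture deficit = 25.991 mm.


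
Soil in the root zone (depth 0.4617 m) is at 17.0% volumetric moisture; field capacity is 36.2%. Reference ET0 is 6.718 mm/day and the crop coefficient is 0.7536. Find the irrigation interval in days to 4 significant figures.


Approach: apply soil-water budget scheduling, SMD = (FC-theta)/100*depth*1000; ETc = ET0*Kc; interval = SMD/ETc.
Step 1 — soil moisture deficit:
  SMD = (36.2 - 17.0)/100 * 0.4617 * 1000 = 88.6464 mm
Step 2 — daily crop ET (ETc = ET0*Kc):
  ETc = 6.718 * 0.7536 = 5.06268 mm/day
Step 3 — irrigation interval (SMD/ETc):
  interval = 88.6464 / 5.06268 = 17.51 days
Therefore the irrigation interval = 17.51 days.


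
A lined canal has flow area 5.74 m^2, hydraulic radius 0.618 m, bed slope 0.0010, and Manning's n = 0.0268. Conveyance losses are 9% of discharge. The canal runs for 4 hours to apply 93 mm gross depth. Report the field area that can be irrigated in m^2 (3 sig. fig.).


Approach: apply Manning's equation with a conveyance and depth budget, Q = (1/n)*A*R^(2/3)*S^(1/2); Q_field = Q*(1-loss); Area = Q_field*t/(d/1000).
Step 1 — canal discharge (Manning's equation):
  Q = (1/0.0268) * 5.74 * 0.618^(2/3) * 0.0010^(1/2) = 4.9140 m^3/s
Step 2 — delivered flow: Q_field = 4.9140*(1 - 9/100) = 4.4717 m^3/s
Step 3 — volume delivered: V = 4.4717 * 4*3600 = 64393 m^3
Step 4 — area served: A = V / (depth/1000) = 64393 / 0.093 = 692000 m^2
Therefore the field area that can be irrigated = 692000 m^2.


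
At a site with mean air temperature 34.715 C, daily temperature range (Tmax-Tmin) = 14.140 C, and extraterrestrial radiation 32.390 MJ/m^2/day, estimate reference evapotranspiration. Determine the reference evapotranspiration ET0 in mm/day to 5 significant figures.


Approach: apply the Hargreaves-Samani method, ET0 = 0.0023*(Tmean+17.8)*sqrt(Tmax-Tmin)*0.408*Ra.
ET0 = 0.0023*(34.715+17.8)*sqrt(14.140)*0.408*32.390 = 6.0022 mm/day
Therefore the reference evapotranspiration ET0 = 6.0022 mm/day.


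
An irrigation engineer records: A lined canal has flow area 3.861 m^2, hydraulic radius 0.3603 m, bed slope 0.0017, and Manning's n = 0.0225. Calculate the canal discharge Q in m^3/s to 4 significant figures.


Approach: apply Manning's equation, Q = (1/n)*A*R^(2/3)*S^(1/2).
Q = (1/0.0225) * 3.861 * 0.3603^(2/3) * 0.0017^(1/2) = 3.582 m^3/s
Therefore the canal discharge Q = 3.582 m^3/s.


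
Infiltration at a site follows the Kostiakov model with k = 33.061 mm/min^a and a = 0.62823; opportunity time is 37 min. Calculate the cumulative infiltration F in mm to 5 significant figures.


Approach: apply the Kostiakov infiltration equation, F = k*t^a.
F = 33.061 * 37^0.62823 = 319.53 mm
Therefore the cumulative infiltration F = 319.53 mm.


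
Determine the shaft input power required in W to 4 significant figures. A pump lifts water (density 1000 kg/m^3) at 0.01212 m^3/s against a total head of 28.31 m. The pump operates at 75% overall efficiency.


Approach: apply hydraulic power then efficiency conversion, P = rho*g*Q*H; P_in = P/eta.
Step 1 — hydraulic power (P = rho*g*Q*H):
  P = 1000 * 9.81 * 0.01212 * 28.31 = 3365.98 W
Step 2 — input power: P_in = P/eta = 3365.98 / 0.75 = 4488 W
Therefore the shaft input power required = 4488 W.


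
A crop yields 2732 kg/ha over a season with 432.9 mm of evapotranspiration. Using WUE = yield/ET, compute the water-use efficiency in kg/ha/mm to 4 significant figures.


WUE = 2732 / 432.9 = 6.311 kg/ha/mm
Therefore the water-use efficiency = 6.311 kg/ha/mm.


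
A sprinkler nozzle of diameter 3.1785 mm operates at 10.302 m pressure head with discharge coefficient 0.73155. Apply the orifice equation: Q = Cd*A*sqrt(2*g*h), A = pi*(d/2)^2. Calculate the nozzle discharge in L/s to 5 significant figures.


A = pi*(3.1785e-3/2)^2 = 7.934769e-06 m^2
Q = 0.73155 * 7.934769e-06 * sqrt(2*9.81*10.302) * 1000 = 0.082526 L/s
Therefore the nozzle discharge = 0.082526 L/s.


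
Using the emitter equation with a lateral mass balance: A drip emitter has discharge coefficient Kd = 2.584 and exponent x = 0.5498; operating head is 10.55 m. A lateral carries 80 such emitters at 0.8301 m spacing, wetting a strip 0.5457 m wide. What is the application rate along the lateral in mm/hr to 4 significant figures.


Approach: apply the emitter equation with a lateral mass balance, q = Kd*h^x; Q = n*q; rate = Q/(n*spacing*width).
Step 1 — single emitter flow (q = Kd*h^x):
  q = 2.584 * 10.55^0.5498 = 9.43793 L/hr
Step 2 — total lateral flow: Q = 80 * 9.43793 = 755.034 L/hr
Step 3 — wetted area: A = 80 * 0.8301 * 0.5457 = 36.2388 m^2
Step 4 — application rate: Q/A = 755.034/36.2388 = 20.83 mm/hr
Therefore the application rate along the lateral = 20.83 mm/hr.


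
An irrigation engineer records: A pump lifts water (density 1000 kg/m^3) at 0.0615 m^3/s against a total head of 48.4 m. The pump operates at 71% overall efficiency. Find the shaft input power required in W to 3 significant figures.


Approach: apply hydraulic power then efficiency conversion, P = rho*g*Q*H; P_in = P/eta.
Step 1 — hydraulic power (P = rho*g*Q*H):
  P = 1000 * 9.81 * 0.0615 * 48.4 = 29200 W
Step 2 — input power: P_in = P/eta = 29200 / 0.71 = 41100 W
Therefore the shaft input power required = 41100 W.


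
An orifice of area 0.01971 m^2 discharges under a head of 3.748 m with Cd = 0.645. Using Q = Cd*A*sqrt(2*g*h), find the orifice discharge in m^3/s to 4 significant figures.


Q = 0.645 * 0.01971 * sqrt(2*9.81*3.748) = 0.1090 m^3/s
Therefore the orifice discharge = 0.1090 m^3/s.


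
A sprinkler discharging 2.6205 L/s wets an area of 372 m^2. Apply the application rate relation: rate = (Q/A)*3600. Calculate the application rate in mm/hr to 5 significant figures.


rate = (2.6205 / 372) * 3600 = 25.360 mm/hr
Therefore the application rate = 25.360 mm/hr.


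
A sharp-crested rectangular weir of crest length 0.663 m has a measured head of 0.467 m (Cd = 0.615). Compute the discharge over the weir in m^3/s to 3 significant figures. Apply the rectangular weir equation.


Approach: apply the rectangular weir equation, Q = (2/3)*Cd*L*sqrt(2g)*H^1.5.
Q = (2/3)*0.615*0.663*sqrt(2*9.81)*0.467^1.5 = 0.384 m^3/s
Therefore the discharge over the weir = 0.384 m^3/s.


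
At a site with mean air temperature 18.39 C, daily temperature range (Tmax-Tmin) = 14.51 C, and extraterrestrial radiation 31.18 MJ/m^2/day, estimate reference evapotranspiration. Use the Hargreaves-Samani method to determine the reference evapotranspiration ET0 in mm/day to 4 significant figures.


Approach: apply the Hargreaves-Samani method, ET0 = 0.0023*(Tmean+17.8)*sqrt(Tmax-Tmin)*0.408*Ra.
ET0 = 0.0023*(18.39+17.8)*sqrt(14.51)*0.408*31.18 = 4.034 mm/day
Therefore the reference evapotranspiration ET0 = 4.034 mm/day.


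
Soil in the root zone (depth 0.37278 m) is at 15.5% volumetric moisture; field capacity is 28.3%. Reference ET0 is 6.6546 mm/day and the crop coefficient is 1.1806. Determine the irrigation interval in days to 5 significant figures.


Approach: apply soil-water budget scheduling, SMD = (FC-theta)/100*depth*1000; ETc = ET0*Kc; interval = SMD/ETc.
Step 1 — soil moisture deficit:
  SMD = (28.3 - 15.5)/100 * 0.37278 * 1000 = 47.71584 mm
Step 2 — daily crop ET (ETc = ET0*Kc):
  ETc = 6.6546 * 1.1806 = 7.856421 mm/day
Step 3 — irrigation interval (SMD/ETc):
  interval = 47.71584 / 7.856421 = 6.0735 days
Therefore the irrigation interval = 6.0735 days.


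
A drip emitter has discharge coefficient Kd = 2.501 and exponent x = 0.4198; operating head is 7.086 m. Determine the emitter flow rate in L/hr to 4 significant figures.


Approach: apply the emitter characteristic equation, q = Kd * h^x.
q = 2.501 * 7.086^0.4198 = 5.690 L/hr
Therefore the emitter flow rate = 5.690 L/hr.


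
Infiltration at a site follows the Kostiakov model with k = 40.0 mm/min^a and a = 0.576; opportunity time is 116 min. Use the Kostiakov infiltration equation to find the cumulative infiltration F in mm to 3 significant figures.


Approach: apply the Kostiakov infiltration equation, F = k*t^a.
F = 40.0 * 116^0.576 = 618 mm
Therefore the cumulative infiltration F = 618 mm.


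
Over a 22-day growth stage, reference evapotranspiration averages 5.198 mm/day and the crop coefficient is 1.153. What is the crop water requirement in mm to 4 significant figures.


Approach: apply the crop water requirement relation, CWR = ET0 * Kc * days.
CWR = 5.198 * 1.153 * 22 = 131.9 mm
Therefore the crop water requirement = 131.9 mm.


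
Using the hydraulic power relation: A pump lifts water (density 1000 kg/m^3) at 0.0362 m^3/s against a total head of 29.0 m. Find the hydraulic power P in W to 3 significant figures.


Approach: apply the hydraulic power relation, P = rho*g*Q*H.
P = 1000 * 9.81 * 0.0362 * 29.0 = 10300 W
Therefore the hydraulic power P = 10300 W.


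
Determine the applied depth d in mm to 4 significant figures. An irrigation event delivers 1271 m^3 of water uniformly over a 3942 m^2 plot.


Approach: apply depth from volume over area, d = (V/A)*1000.
d = (1271 / 3942) * 1000 = 322.4 mm
Therefore the applied depth d = 322.4 mm.


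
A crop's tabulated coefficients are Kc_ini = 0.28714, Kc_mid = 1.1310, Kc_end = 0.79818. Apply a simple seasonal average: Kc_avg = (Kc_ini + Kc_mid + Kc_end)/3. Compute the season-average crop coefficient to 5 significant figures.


Kc_avg = (0.28714 + 1.1310 + 0.79818)/3 = 0.73877
Therefore the season-average crop coefficient = 0.73877.


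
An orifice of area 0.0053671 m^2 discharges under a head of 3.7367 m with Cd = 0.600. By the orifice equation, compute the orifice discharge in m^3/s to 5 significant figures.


Approach: apply the orifice equation, Q = Cd*A*sqrt(2*g*h).
Q = 0.600 * 0.0053671 * sqrt(2*9.81*3.7367) = 0.027573 m^3/s
Therefore the orifice discharge = 0.027573 m^3/s.


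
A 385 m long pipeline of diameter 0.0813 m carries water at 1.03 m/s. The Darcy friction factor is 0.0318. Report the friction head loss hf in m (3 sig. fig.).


Approach: apply the Darcy-Weisbach equation, hf = f*(L/D)*(v^2/(2g)).
hf = 0.0318 * (385/0.0813) * (1.03^2 / (2*9.81))
hf = 8.14 m
Therefore the friction head loss hf = 8.14 m.


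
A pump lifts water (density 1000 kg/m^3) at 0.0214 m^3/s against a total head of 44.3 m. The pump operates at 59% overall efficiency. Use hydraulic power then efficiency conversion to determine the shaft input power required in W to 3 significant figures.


Approach: apply hydraulic power then efficiency conversion, P = rho*g*Q*H; P_in = P/eta.
Step 1 — hydraulic power (P = rho*g*Q*H):
  P = 1000 * 9.81 * 0.0214 * 44.3 = 9300.1 W
Step 2 — input power: P_in = P/eta = 9300.1 / 0.59 = 15800 W
Therefore the shaft input power required = 15800 W.


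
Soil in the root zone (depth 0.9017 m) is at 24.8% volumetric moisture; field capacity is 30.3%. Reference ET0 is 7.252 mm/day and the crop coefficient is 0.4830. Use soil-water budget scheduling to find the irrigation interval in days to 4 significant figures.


Approach: apply soil-water budget scheduling, SMD = (FC-theta)/100*depth*1000; ETc = ET0*Kc; interval = SMD/ETc.
Step 1 — soil moisture deficit:
  SMD = (30.3 - 24.8)/100 * 0.9017 * 1000 = 49.5935 mm
Step 2 — daily crop ET (ETc = ET0*Kc):
  ETc = 7.252 * 0.4830 = 3.50272 mm/day
Step 3 — irrigation interval (SMD/ETc):
  interval = 49.5935 / 3.50272 = 14.16 days
Therefore the irrigation interval = 14.16 days.


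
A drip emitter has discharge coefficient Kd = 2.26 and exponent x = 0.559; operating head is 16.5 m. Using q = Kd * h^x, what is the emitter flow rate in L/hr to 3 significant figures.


q = 2.26 * 16.5^0.559 = 10.8 L/hr
Therefore the emitter flow rate = 10.8 L/hr.


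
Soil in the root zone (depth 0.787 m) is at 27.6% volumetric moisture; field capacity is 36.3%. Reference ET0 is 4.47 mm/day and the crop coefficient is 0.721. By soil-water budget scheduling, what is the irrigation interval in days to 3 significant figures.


Approach: apply soil-water budget scheduling, SMD = (FC-theta)/100*depth*1000; ETc = ET0*Kc; interval = SMD/ETc.
Step 1 — soil moisture deficit:
  SMD = (36.3 - 27.6)/100 * 0.787 * 1000 = 68.469 mm
Step 2 — daily crop ET (ETc = ET0*Kc):
  ETc = 4.47 * 0.721 = 3.2229 mm/day
Step 3 — irrigation interval (SMD/ETc):
  interval = 68.469 / 3.2229 = 21.2 days
Therefore the irrigation interval = 21.2 days.


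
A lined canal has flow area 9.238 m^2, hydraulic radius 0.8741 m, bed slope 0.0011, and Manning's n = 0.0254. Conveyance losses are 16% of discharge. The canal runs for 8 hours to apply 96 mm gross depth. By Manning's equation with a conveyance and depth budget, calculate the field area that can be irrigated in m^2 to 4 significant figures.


Approach: apply Manning's equation with a conveyance and depth budget, Q = (1/n)*A*R^(2/3)*S^(1/2); Q_field = Q*(1-loss); Area = Q_field*t/(d/1000).
Step 1 — canal discharge (Manning's equation):
  Q = (1/0.0254) * 9.238 * 0.8741^(2/3) * 0.0011^(1/2) = 11.0276 m^3/s
Step 2 — delivered flow: Q_field = 11.0276*(1 - 16/100) = 9.26319 m^3/s
Step 3 — volume delivered: V = 9.26319 * 8*3600 = 266780 m^3
Step 4 — area served: A = V / (depth/1000) = 266780 / 0.096 = 2779000 m^2
Therefore the field area that can be irrigated = 2779000 m^2.


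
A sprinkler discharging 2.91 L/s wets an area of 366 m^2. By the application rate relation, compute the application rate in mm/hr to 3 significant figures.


Approach: apply the application rate relation, rate = (Q/A)*3600.
rate = (2.91 / 366) * 3600 = 28.6 mm/hr
Therefore the application rate = 28.6 mm/hr.


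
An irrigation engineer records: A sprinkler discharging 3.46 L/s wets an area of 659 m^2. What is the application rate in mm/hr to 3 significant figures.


Approach: apply the application rate relation, rate = (Q/A)*3600.
rate = (3.46 / 659) * 3600 = 18.9 mm/hr
Therefore the application rate = 18.9 mm/hr.


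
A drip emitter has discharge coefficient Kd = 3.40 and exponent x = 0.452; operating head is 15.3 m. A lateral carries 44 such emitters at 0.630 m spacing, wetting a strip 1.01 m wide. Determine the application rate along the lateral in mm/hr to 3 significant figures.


Approach: apply the emitter equation with a lateral mass balance, q = Kd*h^x; Q = n*q; rate = Q/(n*spacing*width).
Step 1 — single emitter flow (q = Kd*h^x):
  q = 3.40 * 15.3^0.452 = 11.667 L/hr
Step 2 — total lateral flow: Q = 44 * 11.667 = 513.35 L/hr
Step 3 — wetted area: A = 44 * 0.630 * 1.01 = 27.997 m^2
Step 4 — application rate: Q/A = 513.35/27.997 = 18.3 mm/hr
Therefore the application rate along the lateral = 18.3 mm/hr.


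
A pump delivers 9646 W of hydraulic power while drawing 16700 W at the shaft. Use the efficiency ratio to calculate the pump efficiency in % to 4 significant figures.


Approach: apply the efficiency ratio, eta = (P_out/P_in)*100.
eta = (9646 / 16700) * 100 = 57.76 %
Therefore the pump efficiency = 57.76 %.


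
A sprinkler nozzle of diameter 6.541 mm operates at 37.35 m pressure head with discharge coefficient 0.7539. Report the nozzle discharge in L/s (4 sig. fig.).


Approach: apply the orifice equation, Q = Cd*A*sqrt(2*g*h), A = pi*(d/2)^2.
A = pi*(6.541e-3/2)^2 = 3.36030e-05 m^2
Q = 0.7539 * 3.36030e-05 * sqrt(2*9.81*37.35) * 1000 = 0.6858 L/s
Therefore the nozzle discharge = 0.6858 L/s.


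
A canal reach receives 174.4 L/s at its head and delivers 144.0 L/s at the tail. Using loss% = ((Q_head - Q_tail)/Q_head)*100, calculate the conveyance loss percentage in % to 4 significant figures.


loss = ((174.4 - 144.0)/174.4)*100 = 17.43 %
Therefore the conveyance loss percentage = 17.43 %.


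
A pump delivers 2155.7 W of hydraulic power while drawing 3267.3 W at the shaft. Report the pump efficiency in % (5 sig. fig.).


Approach: apply the efficiency ratio, eta = (P_out/P_in)*100.
eta = (2155.7 / 3267.3) * 100 = 65.978 %
Therefore the pump efficiency = 65.978 %.


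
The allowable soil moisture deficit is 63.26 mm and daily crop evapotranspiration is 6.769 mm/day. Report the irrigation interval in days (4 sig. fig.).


Approach: apply the irrigation interval relation, interval = SMD / ETc.
interval = 63.26 / 6.769 = 9.346 days
Therefore the irrigation interval = 9.346 days.


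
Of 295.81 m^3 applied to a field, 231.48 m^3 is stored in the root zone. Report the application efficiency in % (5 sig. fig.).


Approach: apply the application efficiency ratio, Ea = (stored/applied)*100.
Ea = (231.48/295.81)*100 = 78.253 %
Therefore the application efficiency = 78.253 %.


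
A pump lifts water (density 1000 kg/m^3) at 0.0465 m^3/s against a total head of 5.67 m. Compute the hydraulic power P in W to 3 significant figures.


Approach: apply the hydraulic power relation, P = rho*g*Q*H.
P = 1000 * 9.81 * 0.0465 * 5.67 = 2590 W
Therefore the hydraulic power P = 2590 W.


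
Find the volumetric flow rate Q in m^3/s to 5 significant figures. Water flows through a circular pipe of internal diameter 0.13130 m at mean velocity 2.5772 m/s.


Approach: apply the continuity equation for pipe flow, Q = A * v with A = pi*(D/2)^2.
A = pi*(0.13130/2)^2 = 0.01354002 m^2
Q = 0.01354002 * 2.5772 = 0.034895 m^3/s
Therefore the volumetric flow rate Q = 0.034895 m^3/s.


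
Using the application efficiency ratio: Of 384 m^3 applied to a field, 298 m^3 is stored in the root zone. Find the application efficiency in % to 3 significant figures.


Approach: apply the application efficiency ratio, Ea = (stored/applied)*100.
Ea = (298/384)*100 = 77.6 %
Therefore the application efficiency = 77.6 %.


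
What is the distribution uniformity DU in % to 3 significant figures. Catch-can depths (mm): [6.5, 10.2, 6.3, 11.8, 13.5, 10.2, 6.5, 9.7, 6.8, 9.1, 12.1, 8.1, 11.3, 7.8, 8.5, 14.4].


Approach: apply the low-quarter distribution uniformity, DU = (mean of lowest quarter of readings / overall mean)*100.
sorted lowest 4 of 16: [6.3, 6.5, 6.5, 6.8] -> mean = 6.5250 mm
overall mean = 9.5500 mm
DU = (6.5250/9.5500)*100 = 68.3 %
Therefore the distribution uniformity DU = 68.3 %.


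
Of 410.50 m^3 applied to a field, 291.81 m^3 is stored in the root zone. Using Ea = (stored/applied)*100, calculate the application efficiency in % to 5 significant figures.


Ea = (291.81/410.50)*100 = 71.086 %
Therefore the application efficiency = 71.086 %.


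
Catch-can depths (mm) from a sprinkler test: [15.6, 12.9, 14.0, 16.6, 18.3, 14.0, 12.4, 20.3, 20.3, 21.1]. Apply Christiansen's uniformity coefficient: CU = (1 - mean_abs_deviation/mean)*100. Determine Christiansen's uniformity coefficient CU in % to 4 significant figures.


mean = 16.5500 mm
mean |d_i - mean| = 2.77000 mm
CU = (1 - 2.77000/16.5500)*100 = 83.26 %
Therefore Christiansen's uniformity coefficient CU = 83.26 %.


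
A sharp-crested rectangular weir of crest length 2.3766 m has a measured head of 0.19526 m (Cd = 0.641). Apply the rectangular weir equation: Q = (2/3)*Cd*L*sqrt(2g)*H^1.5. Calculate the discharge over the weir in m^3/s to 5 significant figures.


Q = (2/3)*0.641*2.3766*sqrt(2*9.81)*0.19526^1.5 = 0.38814 m^3/s
Therefore the discharge over the weir = 0.38814 m^3/s.


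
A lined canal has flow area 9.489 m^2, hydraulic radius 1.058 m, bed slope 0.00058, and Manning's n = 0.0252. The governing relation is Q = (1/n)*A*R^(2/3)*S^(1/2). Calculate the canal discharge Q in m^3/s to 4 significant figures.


Q = (1/0.0252) * 9.489 * 1.058^(2/3) * 0.00058^(1/2) = 9.416 m^3/s
Therefore the canal discharge Q = 9.416 m^3/s.


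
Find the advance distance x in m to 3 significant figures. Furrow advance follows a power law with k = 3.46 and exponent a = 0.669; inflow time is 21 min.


Approach: apply the power-law advance function, x = k*t^a.
x = 3.46 * 21^0.669 = 26.5 m
Therefore the advance distance x = 26.5 m.


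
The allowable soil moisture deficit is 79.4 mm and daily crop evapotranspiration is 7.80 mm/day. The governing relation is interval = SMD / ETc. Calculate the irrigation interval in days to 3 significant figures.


interval = 79.4 / 7.80 = 10.2 days
Therefore the irrigation interval = 10.2 days.


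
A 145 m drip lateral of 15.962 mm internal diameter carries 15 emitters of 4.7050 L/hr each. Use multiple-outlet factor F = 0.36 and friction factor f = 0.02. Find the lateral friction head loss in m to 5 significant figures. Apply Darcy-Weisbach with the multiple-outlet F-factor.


Approach: apply Darcy-Weisbach with the multiple-outlet F-factor, Q = n*q/(3600*1000) m^3/s; v = Q/A; hf = F*f*(L/D)*(v^2/(2g)).
Q = 15*4.7050/(3600*1000) = 1.960417e-05 m^3/s
A = pi*(15.962e-3/2)^2 = 2.001080e-04 m^2, so v = Q/A = 0.09796792 m/s
hf = 0.36*0.02*(145/0.015962)*(0.09796792^2/(2*9.81)) = 0.031995 m
Therefore the lateral friction head loss = 0.031995 m.


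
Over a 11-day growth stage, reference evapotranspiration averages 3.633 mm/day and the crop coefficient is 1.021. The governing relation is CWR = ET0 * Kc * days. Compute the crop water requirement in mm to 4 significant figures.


CWR = 3.633 * 1.021 * 11 = 40.80 mm
Therefore the crop water requirement = 40.80 mm.


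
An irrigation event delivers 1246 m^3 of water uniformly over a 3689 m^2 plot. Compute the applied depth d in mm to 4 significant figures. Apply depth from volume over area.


Approach: apply depth from volume over area, d = (V/A)*1000.
d = (1246 / 3689) * 1000 = 337.8 mm
Therefore the applied depth d = 337.8 mm.


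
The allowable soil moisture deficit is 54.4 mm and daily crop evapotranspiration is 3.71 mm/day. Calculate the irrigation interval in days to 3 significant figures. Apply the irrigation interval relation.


Approach: apply the irrigation interval relation, interval = SMD / ETc.
interval = 54.4 / 3.71 = 14.7 days
Therefore the irrigation interval = 14.7 days.


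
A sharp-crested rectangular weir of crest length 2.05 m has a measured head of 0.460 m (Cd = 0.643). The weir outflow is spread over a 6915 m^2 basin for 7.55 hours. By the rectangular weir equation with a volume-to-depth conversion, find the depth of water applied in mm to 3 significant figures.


Approach: apply the rectangular weir equation with a volume-to-depth conversion, Q = (2/3)*Cd*L*sqrt(2g)*H^1.5; d = Q*t/A * 1000.
Step 1 — weir discharge:
  Q = (2/3)*0.643*2.05*sqrt(2*9.81)*0.460^1.5 = 1.2144 m^3/s
Step 2 — volume: V = 1.2144 * 7.55*3600 = 33007 m^3
Step 3 — depth: d = V/A * 1000 = 33007/6915 * 1000 = 4770 mm
Therefore the depth of water applied = 4770 mm.


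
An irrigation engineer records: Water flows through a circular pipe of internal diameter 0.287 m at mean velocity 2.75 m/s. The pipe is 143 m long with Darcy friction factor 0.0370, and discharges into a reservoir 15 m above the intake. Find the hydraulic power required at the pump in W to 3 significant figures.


Approach: apply continuity + Darcy-Weisbach + hydraulic power, Q = A*v; hf = f*(L/D)*(v^2/(2g)); H = static + hf; P = rho*g*Q*H.
Step 1 — flow rate (continuity, Q = A*v):
  A = pi*(0.287/2)^2 = 0.064692 m^2
  Q = 0.064692 * 2.75 = 0.17790 m^3/s
Step 2 — friction head loss (Darcy-Weisbach):
  hf = 0.0370 * (143/0.287) * (2.75^2 / (2*9.81))
  hf = 7.1060 m
Step 3 — total head: H = 15 + 7.1060 = 22.106 m
Step 4 — hydraulic power (P = rho*g*Q*H):
  P = 1000 * 9.81 * 0.17790 * 22.106 = 38600 W
Therefore the hydraulic power required at the pump = 38600 W.


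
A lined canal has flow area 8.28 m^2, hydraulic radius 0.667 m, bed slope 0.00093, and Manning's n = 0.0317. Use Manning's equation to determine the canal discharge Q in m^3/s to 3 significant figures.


Approach: apply Manning's equation, Q = (1/n)*A*R^(2/3)*S^(1/2).
Q = (1/0.0317) * 8.28 * 0.667^(2/3) * 0.00093^(1/2) = 6.08 m^3/s
Therefore the canal discharge Q = 6.08 m^3/s.


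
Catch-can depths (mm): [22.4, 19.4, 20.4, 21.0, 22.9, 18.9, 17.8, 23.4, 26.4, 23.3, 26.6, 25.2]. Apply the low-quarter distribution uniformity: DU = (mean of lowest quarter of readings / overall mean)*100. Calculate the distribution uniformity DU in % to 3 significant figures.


sorted lowest 3 of 12: [17.8, 18.9, 19.4] -> mean = 18.700 mm
overall mean = 22.308 mm
DU = (18.700/22.308)*100 = 83.8 %
Therefore the distribution uniformity DU = 83.8 %.


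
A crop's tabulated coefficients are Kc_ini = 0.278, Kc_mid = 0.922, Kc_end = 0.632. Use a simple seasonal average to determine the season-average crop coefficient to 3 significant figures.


Approach: apply a simple seasonal average, Kc_avg = (Kc_ini + Kc_mid + Kc_end)/3.
Kc_avg = (0.278 + 0.922 + 0.632)/3 = 0.611
Therefore the season-average crop coefficient = 0.611.


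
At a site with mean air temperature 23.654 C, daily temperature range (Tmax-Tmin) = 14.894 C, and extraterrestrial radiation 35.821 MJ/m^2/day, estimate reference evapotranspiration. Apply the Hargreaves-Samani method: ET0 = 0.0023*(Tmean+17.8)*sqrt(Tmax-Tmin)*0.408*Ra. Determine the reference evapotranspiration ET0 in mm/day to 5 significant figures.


ET0 = 0.0023*(23.654+17.8)*sqrt(14.894)*0.408*35.821 = 5.3777 mm/day
Therefore the reference evapotranspiration ET0 = 5.3777 mm/day.


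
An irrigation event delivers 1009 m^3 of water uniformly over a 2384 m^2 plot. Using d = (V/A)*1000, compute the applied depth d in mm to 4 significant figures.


d = (1009 / 2384) * 1000 = 423.2 mm
Therefore the applied depth d = 423.2 mm.


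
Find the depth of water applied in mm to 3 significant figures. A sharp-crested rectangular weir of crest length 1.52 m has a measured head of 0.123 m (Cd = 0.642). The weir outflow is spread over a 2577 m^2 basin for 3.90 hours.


Approach: apply the rectangular weir equation with a volume-to-depth conversion, Q = (2/3)*Cd*L*sqrt(2g)*H^1.5; d = Q*t/A * 1000.
Step 1 — weir discharge:
  Q = (2/3)*0.642*1.52*sqrt(2*9.81)*0.123^1.5 = 0.12431 m^3/s
Step 2 — volume: V = 0.12431 * 3.90*3600 = 1745.3 m^3
Step 3 — depth: d = V/A * 1000 = 1745.3/2577 * 1000 = 677 mm
Therefore the depth of water applied = 677 mm.


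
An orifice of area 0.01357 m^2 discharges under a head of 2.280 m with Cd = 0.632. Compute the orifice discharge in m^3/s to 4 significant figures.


Approach: apply the orifice equation, Q = Cd*A*sqrt(2*g*h).
Q = 0.632 * 0.01357 * sqrt(2*9.81*2.280) = 0.05736 m^3/s
Therefore the orifice discharge = 0.05736 m^3/s.


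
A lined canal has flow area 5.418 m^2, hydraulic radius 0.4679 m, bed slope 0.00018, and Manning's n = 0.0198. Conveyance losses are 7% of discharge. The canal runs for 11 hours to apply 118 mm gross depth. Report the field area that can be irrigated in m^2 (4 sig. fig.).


Approach: apply Manning's equation with a conveyance and depth budget, Q = (1/n)*A*R^(2/3)*S^(1/2); Q_field = Q*(1-loss); Area = Q_field*t/(d/1000).
Step 1 — canal discharge (Manning's equation):
  Q = (1/0.0198) * 5.418 * 0.4679^(2/3) * 0.00018^(1/2) = 2.21265 m^3/s
Step 2 — delivered flow: Q_field = 2.21265*(1 - 7/100) = 2.05776 m^3/s
Step 3 — volume delivered: V = 2.05776 * 11*3600 = 81487.4 m^3
Step 4 — area served: A = V / (depth/1000) = 81487.4 / 0.118 = 690600 m^2
Therefore the field area that can be irrigated = 690600 m^2.


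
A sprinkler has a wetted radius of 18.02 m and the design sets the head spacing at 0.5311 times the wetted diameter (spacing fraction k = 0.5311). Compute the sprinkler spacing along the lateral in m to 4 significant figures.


Approach: apply the sprinkler spacing rule (spacing as a fraction of wetted diameter), S = k*(2*R).
S = 0.5311 * (2 * 18.02) = 19.14 m
Therefore the sprinkler spacing along the lateral = 19.14 m.


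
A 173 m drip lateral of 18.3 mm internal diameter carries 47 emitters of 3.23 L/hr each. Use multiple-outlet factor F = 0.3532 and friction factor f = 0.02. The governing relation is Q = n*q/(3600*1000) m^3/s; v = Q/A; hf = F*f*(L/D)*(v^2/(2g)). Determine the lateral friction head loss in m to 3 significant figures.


Q = 47*3.23/(3600*1000) = 4.2169e-05 m^3/s
A = pi*(18.3e-3/2)^2 = 2.6302e-04 m^2, so v = Q/A = 0.16033 m/s
hf = 0.3532*0.02*(173/0.0183)*(0.16033^2/(2*9.81)) = 0.0875 m
Therefore the lateral friction head loss = 0.0875 m.


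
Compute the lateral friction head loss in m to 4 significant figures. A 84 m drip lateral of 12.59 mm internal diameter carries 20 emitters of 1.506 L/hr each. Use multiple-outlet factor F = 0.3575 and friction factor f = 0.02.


Approach: apply Darcy-Weisbach with the multiple-outlet F-factor, Q = n*q/(3600*1000) m^3/s; v = Q/A; hf = F*f*(L/D)*(v^2/(2g)).
Q = 20*1.506/(3600*1000) = 8.36667e-06 m^3/s
A = pi*(12.59e-3/2)^2 = 1.24492e-04 m^2, so v = Q/A = 0.0672065 m/s
hf = 0.3575*0.02*(84/0.01259)*(0.0672065^2/(2*9.81)) = 0.01098 m
Therefore the lateral friction head loss = 0.01098 m.


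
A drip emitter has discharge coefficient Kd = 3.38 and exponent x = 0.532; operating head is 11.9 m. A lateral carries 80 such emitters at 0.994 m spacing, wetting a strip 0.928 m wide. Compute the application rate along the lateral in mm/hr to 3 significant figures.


Approach: apply the emitter equation with a lateral mass balance, q = Kd*h^x; Q = n*q; rate = Q/(n*spacing*width).
Step 1 — single emitter flow (q = Kd*h^x):
  q = 3.38 * 11.9^0.532 = 12.621 L/hr
Step 2 — total lateral flow: Q = 80 * 12.621 = 1009.7 L/hr
Step 3 — wetted area: A = 80 * 0.994 * 0.928 = 73.795 m^2
Step 4 — application rate: Q/A = 1009.7/73.795 = 13.7 mm/hr
Therefore the application rate along the lateral = 13.7 mm/hr.


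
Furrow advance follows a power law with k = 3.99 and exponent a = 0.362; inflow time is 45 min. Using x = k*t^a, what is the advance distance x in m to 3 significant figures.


x = 3.99 * 45^0.362 = 15.8 m
Therefore the advance distance x = 15.8 m.


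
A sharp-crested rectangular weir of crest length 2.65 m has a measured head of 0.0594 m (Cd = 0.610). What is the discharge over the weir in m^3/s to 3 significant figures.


Approach: apply the rectangular weir equation, Q = (2/3)*Cd*L*sqrt(2g)*H^1.5.
Q = (2/3)*0.610*2.65*sqrt(2*9.81)*0.0594^1.5 = 0.0691 m^3/s
Therefore the discharge over the weir = 0.0691 m^3/s.


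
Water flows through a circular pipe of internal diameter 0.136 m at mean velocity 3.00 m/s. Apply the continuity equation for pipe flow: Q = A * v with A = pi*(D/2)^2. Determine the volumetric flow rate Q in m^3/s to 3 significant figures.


A = pi*(0.136/2)^2 = 0.014527 m^2
Q = 0.014527 * 3.00 = 0.0436 m^3/s
Therefore the volumetric flow rate Q = 0.0436 m^3/s.


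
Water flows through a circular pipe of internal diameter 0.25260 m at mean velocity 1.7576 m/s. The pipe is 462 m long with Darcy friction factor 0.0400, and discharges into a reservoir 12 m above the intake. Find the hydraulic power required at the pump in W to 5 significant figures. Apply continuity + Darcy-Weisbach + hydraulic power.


Approach: apply continuity + Darcy-Weisbach + hydraulic power, Q = A*v; hf = f*(L/D)*(v^2/(2g)); H = static + hf; P = rho*g*Q*H.
Step 1 — flow rate (continuity, Q = A*v):
  A = pi*(0.25260/2)^2 = 0.05011371 m^2
  Q = 0.05011371 * 1.7576 = 0.08807986 m^3/s
Step 2 — friction head loss (Darcy-Weisbach):
  hf = 0.0400 * (462/0.25260) * (1.7576^2 / (2*9.81))
  hf = 11.51887 m
Step 3 — total head: H = 12 + 11.51887 = 23.51887 m
Step 4 — hydraulic power (P = rho*g*Q*H):
  P = 1000 * 9.81 * 0.08807986 * 23.51887 = 20322 W
Therefore the hydraulic power required at the pump = 20322 W.


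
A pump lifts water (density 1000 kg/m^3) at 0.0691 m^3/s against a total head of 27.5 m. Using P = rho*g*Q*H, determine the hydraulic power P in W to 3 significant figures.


P = 1000 * 9.81 * 0.0691 * 27.5 = 18600 W
Therefore the hydraulic power P = 18600 W.
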